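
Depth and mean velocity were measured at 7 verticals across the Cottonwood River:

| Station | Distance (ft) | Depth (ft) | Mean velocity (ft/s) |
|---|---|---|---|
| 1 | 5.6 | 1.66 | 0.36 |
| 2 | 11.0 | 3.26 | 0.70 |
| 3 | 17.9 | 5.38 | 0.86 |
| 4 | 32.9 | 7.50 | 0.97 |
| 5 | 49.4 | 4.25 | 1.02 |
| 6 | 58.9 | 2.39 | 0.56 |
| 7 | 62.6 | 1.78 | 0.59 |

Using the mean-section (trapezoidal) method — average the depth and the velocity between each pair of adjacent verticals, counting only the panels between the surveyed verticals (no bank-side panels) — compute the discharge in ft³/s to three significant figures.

Panel 1-2: Δb = 5.4 ft, d̄ = (1.66+3.26)/2 = 2.46, v̄ = (0.36+0.70)/2 = 0.53 → q = 5.4×2.46×0.53 = 7.041 ft³/s
Panel 2-3: Δb = 6.9 ft, d̄ = (3.26+5.38)/2 = 4.32, v̄ = (0.70+0.86)/2 = 0.78 → q = 6.9×4.32×0.78 = 23.25 ft³/s
Panel 3-4: Δb = 15 ft, d̄ = (5.38+7.50)/2 = 6.44, v̄ = (0.86+0.97)/2 = 0.915 → q = 15×6.44×0.915 = 88.39 ft³/s
Panel 4-5: Δb = 16.5 ft, d̄ = (7.50+4.25)/2 = 5.875, v̄ = (0.97+1.02)/2 = 0.995 → q = 16.5×5.875×0.995 = 96.45 ft³/s
Panel 5-6: Δb = 9.5 ft, d̄ = (4.25+2.39)/2 = 3.32, v̄ = (1.02+0.56)/2 = 0.79 → q = 9.5×3.32×0.79 = 24.92 ft³/s
Panel 6-7: Δb = 3.7 ft, d̄ = (2.39+1.78)/2 = 2.085, v̄ = (0.56+0.59)/2 = 0.575 → q = 3.7×2.085×0.575 = 4.436 ft³/s
Q = Σ q = 244.5 ft³/s

244 ft³/s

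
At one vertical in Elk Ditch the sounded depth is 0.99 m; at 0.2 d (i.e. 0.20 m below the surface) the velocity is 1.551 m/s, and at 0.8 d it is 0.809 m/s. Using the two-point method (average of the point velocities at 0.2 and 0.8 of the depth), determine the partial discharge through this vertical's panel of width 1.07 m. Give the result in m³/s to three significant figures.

v̄ = (1.551 + 0.809) / 2 = 1.180 m/s
q = v̄ × d × w = 1.180 × 0.99 × 1.07 = 1.250 m³/s

1.25 m³/s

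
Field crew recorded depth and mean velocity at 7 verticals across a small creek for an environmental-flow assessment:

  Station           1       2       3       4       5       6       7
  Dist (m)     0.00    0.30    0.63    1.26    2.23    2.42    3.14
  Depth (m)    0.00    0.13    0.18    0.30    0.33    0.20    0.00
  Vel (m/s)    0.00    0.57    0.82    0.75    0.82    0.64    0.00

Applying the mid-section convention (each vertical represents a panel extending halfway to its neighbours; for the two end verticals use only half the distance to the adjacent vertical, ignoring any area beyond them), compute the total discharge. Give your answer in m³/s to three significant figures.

0.489 m³/s

w_2 = (0.63 − 0.00)/2 = 0.315 m; q_2 = 0.57 × 0.13 × 0.315 = 0.02334 m³/s
w_3 = (1.26 − 0.30)/2 = 0.48 m; q_3 = 0.82 × 0.18 × 0.48 = 0.07085 m³/s
w_4 = (2.23 − 0.63)/2 = 0.8 m; q_4 = 0.75 × 0.30 × 0.8 = 0.1800 m³/s
w_5 = (2.42 − 1.26)/2 = 0.58 m; q_5 = 0.82 × 0.33 × 0.58 = 0.1569 m³/s
w_6 = (3.14 − 2.23)/2 = 0.455 m; q_6 = 0.64 × 0.20 × 0.455 = 0.05824 m³/s
Stations 1, 7 contribute zero (depth or velocity is 0).
Q = Σ qᵢ = 0.4894 m³/s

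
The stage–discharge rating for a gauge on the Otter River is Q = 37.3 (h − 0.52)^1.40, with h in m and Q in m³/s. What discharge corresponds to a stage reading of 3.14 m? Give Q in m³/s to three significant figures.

Q = 37.3 × (3.14 − 0.52)^1.40 = 37.3 × 2.62^1.40 = 143.7 m³/s

144 m³/s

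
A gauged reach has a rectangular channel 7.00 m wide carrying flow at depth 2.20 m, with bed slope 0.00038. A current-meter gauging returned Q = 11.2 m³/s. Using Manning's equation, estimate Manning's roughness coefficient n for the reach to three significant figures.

0.0328

A = b·y = 7.00 × 2.20 = 15.40 m²
P = b + 2y = 7.00 + 2×2.20 = 11.40 m
R = A/P = 15.40/11.40 = 1.351 m
n = (1/Q)·A·R^(2/3)·S^(1/2) = (1/11.2) × 15.40 × 1.222 × 0.01949 = 0.03275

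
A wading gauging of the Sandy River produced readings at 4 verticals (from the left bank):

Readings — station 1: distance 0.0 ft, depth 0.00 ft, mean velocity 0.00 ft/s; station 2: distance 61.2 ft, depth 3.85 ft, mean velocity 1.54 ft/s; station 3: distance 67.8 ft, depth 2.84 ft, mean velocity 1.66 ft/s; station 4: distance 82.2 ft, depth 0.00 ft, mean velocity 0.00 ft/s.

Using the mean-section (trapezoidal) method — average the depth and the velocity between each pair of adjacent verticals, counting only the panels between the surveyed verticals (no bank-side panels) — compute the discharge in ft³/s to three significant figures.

143 ft³/s

Panel 1-2: Δb = 61.2 ft, d̄ = (0.00+3.85)/2 = 1.925, v̄ = (0.00+1.54)/2 = 0.77 → q = 61.2×1.925×0.77 = 90.71 ft³/s
Panel 2-3: Δb = 6.6 ft, d̄ = (3.85+2.84)/2 = 3.345, v̄ = (1.54+1.66)/2 = 1.6 → q = 6.6×3.345×1.6 = 35.32 ft³/s
Panel 3-4: Δb = 14.4 ft, d̄ = (2.84+0.00)/2 = 1.42, v̄ = (1.66+0.00)/2 = 0.83 → q = 14.4×1.42×0.83 = 16.97 ft³/s
Q = Σ q = 143.0 ft³/s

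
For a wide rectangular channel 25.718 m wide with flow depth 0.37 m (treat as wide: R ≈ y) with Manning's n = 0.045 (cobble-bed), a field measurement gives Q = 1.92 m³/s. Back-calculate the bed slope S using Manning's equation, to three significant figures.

0.000310

A = b·y = 25.718 × 0.37 = 9.516 m²
Wide channel: R ≈ y = 0.37 m
S = (Q·n / (1·A·R^(2/3)))² = (1.92×0.045 / (1×9.516×0.5154))² = 0.0003104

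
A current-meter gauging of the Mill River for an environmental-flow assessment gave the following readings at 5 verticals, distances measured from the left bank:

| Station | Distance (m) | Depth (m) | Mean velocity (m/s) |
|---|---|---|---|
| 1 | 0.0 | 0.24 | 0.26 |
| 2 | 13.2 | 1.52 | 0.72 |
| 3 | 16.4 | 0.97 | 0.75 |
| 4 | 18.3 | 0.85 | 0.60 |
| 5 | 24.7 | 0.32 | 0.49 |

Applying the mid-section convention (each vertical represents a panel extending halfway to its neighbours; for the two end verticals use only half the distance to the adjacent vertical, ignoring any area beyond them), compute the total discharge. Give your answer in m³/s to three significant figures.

w_1 = (13.2 − 0.0)/2 = 6.6 m; q_1 = 0.26 × 0.24 × 6.6 = 0.4118 m³/s
w_2 = (16.4 − 0.0)/2 = 8.2 m; q_2 = 0.72 × 1.52 × 8.2 = 8.974 m³/s
w_3 = (18.3 − 13.2)/2 = 2.55 m; q_3 = 0.75 × 0.97 × 2.55 = 1.855 m³/s
w_4 = (24.7 − 16.4)/2 = 4.15 m; q_4 = 0.60 × 0.85 × 4.15 = 2.117 m³/s
w_5 = (24.7 − 18.3)/2 = 3.2 m; q_5 = 0.49 × 0.32 × 3.2 = 0.5018 m³/s
Q = Σ qᵢ = 13.86 m³/s

13.9 m³/s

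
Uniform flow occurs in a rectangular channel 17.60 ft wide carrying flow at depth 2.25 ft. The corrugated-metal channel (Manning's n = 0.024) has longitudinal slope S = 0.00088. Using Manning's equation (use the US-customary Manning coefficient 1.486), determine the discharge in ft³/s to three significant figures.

A = b·y = 17.60 × 2.25 = 39.60 ft²
P = b + 2y = 17.60 + 2×2.25 = 22.10 ft
R = A/P = 39.60/22.10 = 1.792 ft
Q = (1.486/n)·A·R^(2/3)·S^(1/2) = (1.486/0.024) × 39.60 × 1.792^(2/3) × 0.00088^(1/2) = 107.3 ft³/s

107 ft³/s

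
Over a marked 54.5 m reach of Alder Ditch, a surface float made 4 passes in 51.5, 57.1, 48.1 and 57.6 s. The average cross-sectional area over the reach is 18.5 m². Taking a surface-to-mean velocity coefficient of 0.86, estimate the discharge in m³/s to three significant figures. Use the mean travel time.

t̄ = (51.5 + 57.1 + 48.1 + 57.6) / 4 = 53.575 s
v_surface = L / t̄ = 54.5 / 53.575 = 1.017 m/s
v_mean = 0.86 × 1.017 = 0.8748 m/s
Q = A × v_mean = 18.5 × 0.8748 = 16.18 m³/s

16.2 m³/s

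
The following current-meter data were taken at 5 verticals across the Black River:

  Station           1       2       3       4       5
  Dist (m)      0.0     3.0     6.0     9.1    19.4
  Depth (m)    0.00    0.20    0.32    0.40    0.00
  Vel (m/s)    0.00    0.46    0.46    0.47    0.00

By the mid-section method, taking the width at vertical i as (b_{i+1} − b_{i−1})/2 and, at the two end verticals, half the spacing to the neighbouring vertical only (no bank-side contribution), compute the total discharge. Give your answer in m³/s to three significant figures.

1.98 m³/s

w_2 = (6.0 − 0.0)/2 = 3 m; q_2 = 0.46 × 0.20 × 3 = 0.2760 m³/s
w_3 = (9.1 − 3.0)/2 = 3.05 m; q_3 = 0.46 × 0.32 × 3.05 = 0.4490 m³/s
w_4 = (19.4 − 6.0)/2 = 6.7 m; q_4 = 0.47 × 0.40 × 6.7 = 1.260 m³/s
Stations 1, 5 contribute zero (depth or velocity is 0).
Q = Σ qᵢ = 1.985 m³/s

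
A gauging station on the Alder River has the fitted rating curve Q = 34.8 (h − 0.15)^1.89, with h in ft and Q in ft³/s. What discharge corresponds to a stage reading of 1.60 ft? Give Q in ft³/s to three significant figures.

Q = 34.8 × (1.60 − 0.15)^1.89 = 34.8 × 1.45^1.89 = 70.24 ft³/s

70.2 ft³/s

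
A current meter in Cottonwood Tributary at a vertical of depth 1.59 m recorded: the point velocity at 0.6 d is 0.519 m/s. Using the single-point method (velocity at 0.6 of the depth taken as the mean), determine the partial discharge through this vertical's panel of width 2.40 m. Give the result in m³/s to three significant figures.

v̄ = v₀.₆ = 0.519 m/s
q = v̄ × d × w = 0.5190 × 1.59 × 2.40 = 1.981 m³/s

1.98 m³/s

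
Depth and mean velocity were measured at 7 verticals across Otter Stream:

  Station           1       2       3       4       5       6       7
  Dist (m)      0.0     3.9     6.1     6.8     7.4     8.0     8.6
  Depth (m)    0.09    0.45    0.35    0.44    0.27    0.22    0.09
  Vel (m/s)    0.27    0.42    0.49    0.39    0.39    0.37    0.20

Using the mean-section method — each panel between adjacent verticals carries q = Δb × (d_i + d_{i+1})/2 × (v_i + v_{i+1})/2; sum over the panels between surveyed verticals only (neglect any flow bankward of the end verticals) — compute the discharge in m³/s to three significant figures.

Panel 1-2: Δb = 3.9 m, d̄ = (0.09+0.45)/2 = 0.27, v̄ = (0.27+0.42)/2 = 0.345 → q = 3.9×0.27×0.345 = 0.3633 m³/s
Panel 2-3: Δb = 2.2 m, d̄ = (0.45+0.35)/2 = 0.4, v̄ = (0.42+0.49)/2 = 0.455 → q = 2.2×0.4×0.455 = 0.4004 m³/s
Panel 3-4: Δb = 0.7 m, d̄ = (0.35+0.44)/2 = 0.395, v̄ = (0.49+0.39)/2 = 0.44 → q = 0.7×0.395×0.44 = 0.1217 m³/s
Panel 4-5: Δb = 0.6 m, d̄ = (0.44+0.27)/2 = 0.355, v̄ = (0.39+0.39)/2 = 0.39 → q = 0.6×0.355×0.39 = 0.08307 m³/s
Panel 5-6: Δb = 0.6 m, d̄ = (0.27+0.22)/2 = 0.245, v̄ = (0.39+0.37)/2 = 0.38 → q = 0.6×0.245×0.38 = 0.05586 m³/s
Panel 6-7: Δb = 0.6 m, d̄ = (0.22+0.09)/2 = 0.155, v̄ = (0.37+0.20)/2 = 0.285 → q = 0.6×0.155×0.285 = 0.02651 m³/s
Q = Σ q = 1.051 m³/s

1.05 m³/s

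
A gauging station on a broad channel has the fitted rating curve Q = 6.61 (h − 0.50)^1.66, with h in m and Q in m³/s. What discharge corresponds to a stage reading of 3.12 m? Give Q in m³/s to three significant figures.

Q = 6.61 × (3.12 − 0.50)^1.66 = 6.61 × 2.62^1.66 = 32.70 m³/s

32.7 m³/s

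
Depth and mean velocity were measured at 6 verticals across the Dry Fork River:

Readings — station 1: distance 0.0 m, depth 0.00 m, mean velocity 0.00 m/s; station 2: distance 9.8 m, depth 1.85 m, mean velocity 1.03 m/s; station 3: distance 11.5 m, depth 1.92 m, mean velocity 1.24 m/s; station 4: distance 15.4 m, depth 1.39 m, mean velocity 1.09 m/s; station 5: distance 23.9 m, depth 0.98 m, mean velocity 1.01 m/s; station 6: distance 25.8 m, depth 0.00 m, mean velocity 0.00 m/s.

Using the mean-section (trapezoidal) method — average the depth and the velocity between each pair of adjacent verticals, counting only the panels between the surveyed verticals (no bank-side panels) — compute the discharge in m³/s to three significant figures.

Panel 1-2: Δb = 9.8 m, d̄ = (0.00+1.85)/2 = 0.925, v̄ = (0.00+1.03)/2 = 0.515 → q = 9.8×0.925×0.515 = 4.668 m³/s
Panel 2-3: Δb = 1.7 m, d̄ = (1.85+1.92)/2 = 1.885, v̄ = (1.03+1.24)/2 = 1.135 → q = 1.7×1.885×1.135 = 3.637 m³/s
Panel 3-4: Δb = 3.9 m, d̄ = (1.92+1.39)/2 = 1.655, v̄ = (1.24+1.09)/2 = 1.165 → q = 3.9×1.655×1.165 = 7.519 m³/s
Panel 4-5: Δb = 8.5 m, d̄ = (1.39+0.98)/2 = 1.185, v̄ = (1.09+1.01)/2 = 1.05 → q = 8.5×1.185×1.05 = 10.58 m³/s
Panel 5-6: Δb = 1.9 m, d̄ = (0.98+0.00)/2 = 0.49, v̄ = (1.01+0.00)/2 = 0.505 → q = 1.9×0.49×0.505 = 0.4702 m³/s
Q = Σ q = 26.87 m³/s

26.9 m³/s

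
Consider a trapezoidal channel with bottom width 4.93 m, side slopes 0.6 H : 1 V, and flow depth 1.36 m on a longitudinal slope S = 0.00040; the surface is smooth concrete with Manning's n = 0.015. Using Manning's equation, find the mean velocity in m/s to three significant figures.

1.30 m/s

A = (b + z·y)·y = (4.93 + 0.6×1.36)×1.36 = 7.815 m²
P = b + 2y√(1+z²) = 4.93 + 2×1.36×√(1+0.6²) = 8.102 m
R = A/P = 7.815/8.102 = 0.9645 m
Q = (1/n)·A·R^(2/3)·S^(1/2) = (1/0.015) × 7.815 × 0.9645^(2/3) × 0.00040^(1/2) = 10.17 m³/s
V = Q/A = 10.17/7.815 = 1.302 m/s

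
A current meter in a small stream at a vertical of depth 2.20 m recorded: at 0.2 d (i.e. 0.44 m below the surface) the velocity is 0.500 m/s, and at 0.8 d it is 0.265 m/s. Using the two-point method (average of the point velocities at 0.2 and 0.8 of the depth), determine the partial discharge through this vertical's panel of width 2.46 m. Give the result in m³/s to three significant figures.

2.07 m³/s

v̄ = (0.500 + 0.265) / 2 = 0.3825 m/s
q = v̄ × d × w = 0.3825 × 2.20 × 2.46 = 2.070 m³/s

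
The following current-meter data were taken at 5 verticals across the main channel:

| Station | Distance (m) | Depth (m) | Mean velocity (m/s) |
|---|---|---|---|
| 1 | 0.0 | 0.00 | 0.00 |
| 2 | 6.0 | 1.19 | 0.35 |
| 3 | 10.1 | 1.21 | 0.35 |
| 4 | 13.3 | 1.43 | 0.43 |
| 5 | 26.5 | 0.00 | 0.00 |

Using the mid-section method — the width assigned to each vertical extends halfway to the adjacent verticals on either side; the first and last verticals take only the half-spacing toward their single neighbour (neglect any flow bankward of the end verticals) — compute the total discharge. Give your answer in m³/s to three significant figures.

w_2 = (10.1 − 0.0)/2 = 5.05 m; q_2 = 0.35 × 1.19 × 5.05 = 2.103 m³/s
w_3 = (13.3 − 6.0)/2 = 3.65 m; q_3 = 0.35 × 1.21 × 3.65 = 1.546 m³/s
w_4 = (26.5 − 10.1)/2 = 8.2 m; q_4 = 0.43 × 1.43 × 8.2 = 5.042 m³/s
Stations 1, 5 contribute zero (depth or velocity is 0).
Q = Σ qᵢ = 8.691 m³/s

8.69 m³/s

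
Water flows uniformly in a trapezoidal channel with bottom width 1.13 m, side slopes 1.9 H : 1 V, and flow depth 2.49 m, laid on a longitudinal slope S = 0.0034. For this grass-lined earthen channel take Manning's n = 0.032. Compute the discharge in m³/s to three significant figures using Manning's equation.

A = (b + z·y)·y = (1.13 + 1.9×2.49)×2.49 = 14.59 m²
P = b + 2y√(1+z²) = 1.13 + 2×2.49×√(1+1.9²) = 11.82 m
R = A/P = 14.59/11.82 = 1.234 m
Q = (1/n)·A·R^(2/3)·S^(1/2) = (1/0.032) × 14.59 × 1.234^(2/3) × 0.0034^(1/2) = 30.60 m³/s

30.6 m³/s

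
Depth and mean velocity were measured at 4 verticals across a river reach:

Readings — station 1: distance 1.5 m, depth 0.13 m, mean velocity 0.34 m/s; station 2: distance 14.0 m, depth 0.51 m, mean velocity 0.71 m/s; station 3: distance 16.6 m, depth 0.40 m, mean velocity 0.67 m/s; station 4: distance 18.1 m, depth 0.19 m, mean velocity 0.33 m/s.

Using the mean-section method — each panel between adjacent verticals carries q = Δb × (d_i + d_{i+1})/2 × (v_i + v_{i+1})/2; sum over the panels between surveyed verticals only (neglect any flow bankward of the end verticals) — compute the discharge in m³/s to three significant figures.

Panel 1-2: Δb = 12.5 m, d̄ = (0.13+0.51)/2 = 0.32, v̄ = (0.34+0.71)/2 = 0.525 → q = 12.5×0.32×0.525 = 2.100 m³/s
Panel 2-3: Δb = 2.6 m, d̄ = (0.51+0.40)/2 = 0.455, v̄ = (0.71+0.67)/2 = 0.69 → q = 2.6×0.455×0.69 = 0.8163 m³/s
Panel 3-4: Δb = 1.5 m, d̄ = (0.40+0.19)/2 = 0.295, v̄ = (0.67+0.33)/2 = 0.5 → q = 1.5×0.295×0.5 = 0.2213 m³/s
Q = Σ q = 3.138 m³/s

3.14 m³/s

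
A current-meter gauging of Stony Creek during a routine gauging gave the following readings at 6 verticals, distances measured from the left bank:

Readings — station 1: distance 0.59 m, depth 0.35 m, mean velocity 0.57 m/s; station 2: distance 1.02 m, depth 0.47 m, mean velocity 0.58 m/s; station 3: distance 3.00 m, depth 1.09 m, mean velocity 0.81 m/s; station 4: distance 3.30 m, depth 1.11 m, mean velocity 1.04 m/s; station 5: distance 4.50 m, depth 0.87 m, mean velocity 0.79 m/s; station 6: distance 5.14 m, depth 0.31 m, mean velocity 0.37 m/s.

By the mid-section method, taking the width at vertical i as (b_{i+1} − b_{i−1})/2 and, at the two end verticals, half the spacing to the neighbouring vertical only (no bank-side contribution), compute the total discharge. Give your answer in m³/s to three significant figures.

w_1 = (1.02 − 0.59)/2 = 0.215 m; q_1 = 0.57 × 0.35 × 0.215 = 0.04289 m³/s
w_2 = (3.00 − 0.59)/2 = 1.205 m; q_2 = 0.58 × 0.47 × 1.205 = 0.3285 m³/s
w_3 = (3.30 − 1.02)/2 = 1.14 m; q_3 = 0.81 × 1.09 × 1.14 = 1.007 m³/s
w_4 = (4.50 − 3.00)/2 = 0.75 m; q_4 = 1.04 × 1.11 × 0.75 = 0.8658 m³/s
w_5 = (5.14 − 3.30)/2 = 0.92 m; q_5 = 0.79 × 0.87 × 0.92 = 0.6323 m³/s
w_6 = (5.14 − 4.50)/2 = 0.32 m; q_6 = 0.37 × 0.31 × 0.32 = 0.03670 m³/s
Q = Σ qᵢ = 2.913 m³/s

2.91 m³/s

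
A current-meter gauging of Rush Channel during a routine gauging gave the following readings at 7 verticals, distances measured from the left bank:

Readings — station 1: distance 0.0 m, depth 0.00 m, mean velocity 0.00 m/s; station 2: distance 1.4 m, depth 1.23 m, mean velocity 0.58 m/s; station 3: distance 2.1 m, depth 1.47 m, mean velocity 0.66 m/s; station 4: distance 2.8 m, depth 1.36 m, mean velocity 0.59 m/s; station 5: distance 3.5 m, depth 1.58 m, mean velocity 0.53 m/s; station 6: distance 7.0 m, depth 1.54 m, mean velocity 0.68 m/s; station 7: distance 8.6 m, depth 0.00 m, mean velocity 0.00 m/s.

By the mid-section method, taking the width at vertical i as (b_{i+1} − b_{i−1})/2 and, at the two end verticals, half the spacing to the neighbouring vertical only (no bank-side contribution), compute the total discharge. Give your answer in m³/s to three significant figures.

w_2 = (2.1 − 0.0)/2 = 1.05 m; q_2 = 0.58 × 1.23 × 1.05 = 0.7491 m³/s
w_3 = (2.8 − 1.4)/2 = 0.7 m; q_3 = 0.66 × 1.47 × 0.7 = 0.6791 m³/s
w_4 = (3.5 − 2.1)/2 = 0.7 m; q_4 = 0.59 × 1.36 × 0.7 = 0.5617 m³/s
w_5 = (7.0 − 2.8)/2 = 2.1 m; q_5 = 0.53 × 1.58 × 2.1 = 1.759 m³/s
w_6 = (8.6 − 3.5)/2 = 2.55 m; q_6 = 0.68 × 1.54 × 2.55 = 2.670 m³/s
Stations 1, 7 contribute zero (depth or velocity is 0).
Q = Σ qᵢ = 6.419 m³/s

6.42 m³/s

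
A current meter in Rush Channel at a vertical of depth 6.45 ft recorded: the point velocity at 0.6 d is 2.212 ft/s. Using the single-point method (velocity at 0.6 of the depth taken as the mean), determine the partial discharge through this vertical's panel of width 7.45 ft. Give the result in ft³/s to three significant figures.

v̄ = v₀.₆ = 2.212 ft/s
q = v̄ × d × w = 2.212 × 6.45 × 7.45 = 106.3 ft³/s

106 ft³/s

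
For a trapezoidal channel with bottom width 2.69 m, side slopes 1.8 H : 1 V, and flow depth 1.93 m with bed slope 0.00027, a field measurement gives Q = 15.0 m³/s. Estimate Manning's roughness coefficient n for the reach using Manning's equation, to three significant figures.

0.0140

A = (b + z·y)·y = (2.69 + 1.8×1.93)×1.93 = 11.90 m²
P = b + 2y√(1+z²) = 2.69 + 2×1.93×√(1+1.8²) = 10.64 m
R = A/P = 11.90/10.64 = 1.118 m
n = (1/Q)·A·R^(2/3)·S^(1/2) = (1/15.0) × 11.90 × 1.077 × 0.01643 = 0.01404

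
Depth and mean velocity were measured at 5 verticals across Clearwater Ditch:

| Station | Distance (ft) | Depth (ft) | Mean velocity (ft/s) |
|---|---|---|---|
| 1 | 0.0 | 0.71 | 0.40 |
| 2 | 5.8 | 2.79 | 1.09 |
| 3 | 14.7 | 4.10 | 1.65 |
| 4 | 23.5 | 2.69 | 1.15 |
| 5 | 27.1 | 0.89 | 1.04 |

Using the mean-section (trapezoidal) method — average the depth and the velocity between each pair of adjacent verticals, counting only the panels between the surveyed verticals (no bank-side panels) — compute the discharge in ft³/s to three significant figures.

Panel 1-2: Δb = 5.8 ft, d̄ = (0.71+2.79)/2 = 1.75, v̄ = (0.40+1.09)/2 = 0.745 → q = 5.8×1.75×0.745 = 7.562 ft³/s
Panel 2-3: Δb = 8.9 ft, d̄ = (2.79+4.10)/2 = 3.445, v̄ = (1.09+1.65)/2 = 1.37 → q = 8.9×3.445×1.37 = 42.00 ft³/s
Panel 3-4: Δb = 8.8 ft, d̄ = (4.10+2.69)/2 = 3.395, v̄ = (1.65+1.15)/2 = 1.4 → q = 8.8×3.395×1.4 = 41.83 ft³/s
Panel 4-5: Δb = 3.6 ft, d̄ = (2.69+0.89)/2 = 1.79, v̄ = (1.15+1.04)/2 = 1.095 → q = 3.6×1.79×1.095 = 7.056 ft³/s
Q = Σ q = 98.45 ft³/s

98.4 ft³/s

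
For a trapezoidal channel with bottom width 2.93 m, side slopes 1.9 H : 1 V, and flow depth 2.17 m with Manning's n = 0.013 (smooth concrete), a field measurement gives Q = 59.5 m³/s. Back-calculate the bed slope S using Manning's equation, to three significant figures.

A = (b + z·y)·y = (2.93 + 1.9×2.17)×2.17 = 15.31 m²
P = b + 2y√(1+z²) = 2.93 + 2×2.17×√(1+1.9²) = 12.25 m
R = A/P = 15.31/12.25 = 1.250 m
S = (Q·n / (1·A·R^(2/3)))² = (59.5×0.013 / (1×15.31×1.160))² = 0.001898

0.00190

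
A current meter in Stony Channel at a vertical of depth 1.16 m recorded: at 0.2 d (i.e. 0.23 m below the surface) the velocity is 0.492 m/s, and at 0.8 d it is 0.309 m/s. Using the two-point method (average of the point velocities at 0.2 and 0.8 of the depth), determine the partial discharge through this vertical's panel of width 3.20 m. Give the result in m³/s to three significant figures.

v̄ = (0.492 + 0.309) / 2 = 0.4005 m/s
q = v̄ × d × w = 0.4005 × 1.16 × 3.20 = 1.487 m³/s

1.49 m³/s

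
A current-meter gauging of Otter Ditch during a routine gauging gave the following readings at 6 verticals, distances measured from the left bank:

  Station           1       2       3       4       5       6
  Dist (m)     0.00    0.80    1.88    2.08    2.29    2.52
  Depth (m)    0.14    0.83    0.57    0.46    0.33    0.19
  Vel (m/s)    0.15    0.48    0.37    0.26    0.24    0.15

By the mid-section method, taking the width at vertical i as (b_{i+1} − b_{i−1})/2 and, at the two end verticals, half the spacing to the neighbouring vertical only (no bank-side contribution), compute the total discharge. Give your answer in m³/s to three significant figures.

0.563 m³/s

w_1 = (0.80 − 0.00)/2 = 0.4 m; q_1 = 0.15 × 0.14 × 0.4 = 0.008400 m³/s
w_2 = (1.88 − 0.00)/2 = 0.94 m; q_2 = 0.48 × 0.83 × 0.94 = 0.3745 m³/s
w_3 = (2.08 − 0.80)/2 = 0.64 m; q_3 = 0.37 × 0.57 × 0.64 = 0.1350 m³/s
w_4 = (2.29 − 1.88)/2 = 0.205 m; q_4 = 0.26 × 0.46 × 0.205 = 0.02452 m³/s
w_5 = (2.52 − 2.08)/2 = 0.22 m; q_5 = 0.24 × 0.33 × 0.22 = 0.01742 m³/s
w_6 = (2.52 − 2.29)/2 = 0.115 m; q_6 = 0.15 × 0.19 × 0.115 = 0.003278 m³/s
Q = Σ qᵢ = 0.5631 m³/s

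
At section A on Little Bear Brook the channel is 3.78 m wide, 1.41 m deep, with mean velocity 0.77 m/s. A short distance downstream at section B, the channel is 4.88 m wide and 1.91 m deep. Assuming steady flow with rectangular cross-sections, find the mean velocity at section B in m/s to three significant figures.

Q = A₁V₁ = (3.78×1.41) × 0.77 = 4.104 m³/s
A₂ = 4.88 × 1.91 = 9.321 m²
V₂ = Q/A₂ = 4.104/9.321 = 0.4403 m/s

0.440 m/s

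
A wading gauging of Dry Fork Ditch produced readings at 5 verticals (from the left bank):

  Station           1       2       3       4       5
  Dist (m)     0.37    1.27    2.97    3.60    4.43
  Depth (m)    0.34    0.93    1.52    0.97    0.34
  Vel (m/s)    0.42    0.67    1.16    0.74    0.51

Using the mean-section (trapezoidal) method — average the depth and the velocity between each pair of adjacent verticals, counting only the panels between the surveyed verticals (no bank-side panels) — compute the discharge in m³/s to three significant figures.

3.30 m³/s

Panel 1-2: Δb = 0.9 m, d̄ = (0.34+0.93)/2 = 0.635, v̄ = (0.42+0.67)/2 = 0.545 → q = 0.9×0.635×0.545 = 0.3115 m³/s
Panel 2-3: Δb = 1.7 m, d̄ = (0.93+1.52)/2 = 1.225, v̄ = (0.67+1.16)/2 = 0.915 → q = 1.7×1.225×0.915 = 1.905 m³/s
Panel 3-4: Δb = 0.63 m, d̄ = (1.52+0.97)/2 = 1.245, v̄ = (1.16+0.74)/2 = 0.95 → q = 0.63×1.245×0.95 = 0.7451 m³/s
Panel 4-5: Δb = 0.83 m, d̄ = (0.97+0.34)/2 = 0.655, v̄ = (0.74+0.51)/2 = 0.625 → q = 0.83×0.655×0.625 = 0.3398 m³/s
Q = Σ q = 3.302 m³/s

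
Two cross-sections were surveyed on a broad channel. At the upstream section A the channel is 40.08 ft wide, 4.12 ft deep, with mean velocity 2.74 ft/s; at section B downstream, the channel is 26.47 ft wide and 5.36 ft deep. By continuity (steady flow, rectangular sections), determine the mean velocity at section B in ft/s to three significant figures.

3.19 ft/s

Q = A₁V₁ = (40.08×4.12) × 2.74 = 452.5 ft³/s
A₂ = 26.47 × 5.36 = 141.9 ft²
V₂ = Q/A₂ = 452.5/141.9 = 3.189 ft/s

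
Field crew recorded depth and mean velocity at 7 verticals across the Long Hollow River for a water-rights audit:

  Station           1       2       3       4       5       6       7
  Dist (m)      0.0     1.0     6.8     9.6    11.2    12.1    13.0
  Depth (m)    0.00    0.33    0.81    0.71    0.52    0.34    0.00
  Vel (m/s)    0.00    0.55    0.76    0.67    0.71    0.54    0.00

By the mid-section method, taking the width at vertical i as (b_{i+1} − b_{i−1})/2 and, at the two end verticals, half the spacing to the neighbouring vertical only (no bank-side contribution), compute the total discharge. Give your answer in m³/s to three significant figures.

w_2 = (6.8 − 0.0)/2 = 3.4 m; q_2 = 0.55 × 0.33 × 3.4 = 0.6171 m³/s
w_3 = (9.6 − 1.0)/2 = 4.3 m; q_3 = 0.76 × 0.81 × 4.3 = 2.647 m³/s
w_4 = (11.2 − 6.8)/2 = 2.2 m; q_4 = 0.67 × 0.71 × 2.2 = 1.047 m³/s
w_5 = (12.1 − 9.6)/2 = 1.25 m; q_5 = 0.71 × 0.52 × 1.25 = 0.4615 m³/s
w_6 = (13.0 − 11.2)/2 = 0.9 m; q_6 = 0.54 × 0.34 × 0.9 = 0.1652 m³/s
Stations 1, 7 contribute zero (depth or velocity is 0).
Q = Σ qᵢ = 4.937 m³/s

4.94 m³/s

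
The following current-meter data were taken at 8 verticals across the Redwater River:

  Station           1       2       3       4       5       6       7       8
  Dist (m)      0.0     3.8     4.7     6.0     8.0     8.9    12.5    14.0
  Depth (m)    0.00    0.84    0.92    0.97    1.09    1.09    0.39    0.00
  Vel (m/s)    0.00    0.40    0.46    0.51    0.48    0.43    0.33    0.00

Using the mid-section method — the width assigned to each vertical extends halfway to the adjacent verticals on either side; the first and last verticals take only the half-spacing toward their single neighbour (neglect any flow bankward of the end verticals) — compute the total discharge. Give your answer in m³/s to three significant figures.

4.21 m³/s

w_2 = (4.7 − 0.0)/2 = 2.35 m; q_2 = 0.40 × 0.84 × 2.35 = 0.7896 m³/s
w_3 = (6.0 − 3.8)/2 = 1.1 m; q_3 = 0.46 × 0.92 × 1.1 = 0.4655 m³/s
w_4 = (8.0 − 4.7)/2 = 1.65 m; q_4 = 0.51 × 0.97 × 1.65 = 0.8163 m³/s
w_5 = (8.9 − 6.0)/2 = 1.45 m; q_5 = 0.48 × 1.09 × 1.45 = 0.7586 m³/s
w_6 = (12.5 − 8.0)/2 = 2.25 m; q_6 = 0.43 × 1.09 × 2.25 = 1.055 m³/s
w_7 = (14.0 − 8.9)/2 = 2.55 m; q_7 = 0.33 × 0.39 × 2.55 = 0.3282 m³/s
Stations 1, 8 contribute zero (depth or velocity is 0).
Q = Σ qᵢ = 4.213 m³/s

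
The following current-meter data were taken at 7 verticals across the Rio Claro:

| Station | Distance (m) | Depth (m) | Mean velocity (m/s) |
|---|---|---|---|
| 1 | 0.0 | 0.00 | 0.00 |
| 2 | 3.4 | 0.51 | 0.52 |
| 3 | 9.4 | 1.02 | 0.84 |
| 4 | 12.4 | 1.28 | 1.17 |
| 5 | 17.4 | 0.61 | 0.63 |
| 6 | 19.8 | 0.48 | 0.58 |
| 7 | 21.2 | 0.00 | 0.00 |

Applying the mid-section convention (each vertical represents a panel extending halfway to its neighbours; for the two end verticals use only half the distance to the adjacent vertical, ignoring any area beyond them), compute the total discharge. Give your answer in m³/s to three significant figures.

13.0 m³/s

w_2 = (9.4 − 0.0)/2 = 4.7 m; q_2 = 0.52 × 0.51 × 4.7 = 1.246 m³/s
w_3 = (12.4 − 3.4)/2 = 4.5 m; q_3 = 0.84 × 1.02 × 4.5 = 3.856 m³/s
w_4 = (17.4 − 9.4)/2 = 4 m; q_4 = 1.17 × 1.28 × 4 = 5.990 m³/s
w_5 = (19.8 − 12.4)/2 = 3.7 m; q_5 = 0.63 × 0.61 × 3.7 = 1.422 m³/s
w_6 = (21.2 − 17.4)/2 = 1.9 m; q_6 = 0.58 × 0.48 × 1.9 = 0.5290 m³/s
Stations 1, 7 contribute zero (depth or velocity is 0).
Q = Σ qᵢ = 13.04 m³/s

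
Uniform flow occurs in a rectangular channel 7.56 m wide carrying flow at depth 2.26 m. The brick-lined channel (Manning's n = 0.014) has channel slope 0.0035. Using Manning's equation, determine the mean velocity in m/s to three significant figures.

A = b·y = 7.56 × 2.26 = 17.09 m²
P = b + 2y = 7.56 + 2×2.26 = 12.08 m
R = A/P = 17.09/12.08 = 1.414 m
Q = (1/n)·A·R^(2/3)·S^(1/2) = (1/0.014) × 17.09 × 1.414^(2/3) × 0.0035^(1/2) = 90.97 m³/s
V = Q/A = 90.97/17.09 = 5.325 m/s

5.32 m/s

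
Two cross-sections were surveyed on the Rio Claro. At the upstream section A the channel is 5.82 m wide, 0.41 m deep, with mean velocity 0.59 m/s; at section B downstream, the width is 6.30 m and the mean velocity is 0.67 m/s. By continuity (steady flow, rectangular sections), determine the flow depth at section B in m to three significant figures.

0.334 m

Q = A₁V₁ = (5.82×0.41) × 0.59 = 1.408 m³/s
d₂ = Q/(b₂ V₂) = 1.408/(6.30×0.67) = 0.3335 m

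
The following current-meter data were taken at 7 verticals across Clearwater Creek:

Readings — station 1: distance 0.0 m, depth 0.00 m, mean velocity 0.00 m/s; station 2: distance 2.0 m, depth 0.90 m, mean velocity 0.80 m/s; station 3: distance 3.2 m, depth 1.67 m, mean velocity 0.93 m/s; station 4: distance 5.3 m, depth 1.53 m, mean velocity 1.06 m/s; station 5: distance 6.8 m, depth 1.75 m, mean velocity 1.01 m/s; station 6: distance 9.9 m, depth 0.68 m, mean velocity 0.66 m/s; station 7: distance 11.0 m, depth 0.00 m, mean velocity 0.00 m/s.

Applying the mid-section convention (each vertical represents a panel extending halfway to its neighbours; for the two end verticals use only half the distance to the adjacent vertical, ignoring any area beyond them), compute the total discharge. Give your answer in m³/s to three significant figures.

w_2 = (3.2 − 0.0)/2 = 1.6 m; q_2 = 0.80 × 0.90 × 1.6 = 1.152 m³/s
w_3 = (5.3 − 2.0)/2 = 1.65 m; q_3 = 0.93 × 1.67 × 1.65 = 2.563 m³/s
w_4 = (6.8 − 3.2)/2 = 1.8 m; q_4 = 1.06 × 1.53 × 1.8 = 2.919 m³/s
w_5 = (9.9 − 5.3)/2 = 2.3 m; q_5 = 1.01 × 1.75 × 2.3 = 4.065 m³/s
w_6 = (11.0 − 6.8)/2 = 2.1 m; q_6 = 0.66 × 0.68 × 2.1 = 0.9425 m³/s
Stations 1, 7 contribute zero (depth or velocity is 0).
Q = Σ qᵢ = 11.64 m³/s

11.6 m³/s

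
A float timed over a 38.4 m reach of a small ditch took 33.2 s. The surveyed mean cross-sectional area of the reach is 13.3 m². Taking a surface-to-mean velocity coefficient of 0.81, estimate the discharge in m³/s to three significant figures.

v_surface = L / t̄ = 38.4 / 33.2 = 1.157 m/s
v_mean = 0.81 × 1.157 = 0.9369 m/s
Q = A × v_mean = 13.3 × 0.9369 = 12.46 m³/s

12.5 m³/s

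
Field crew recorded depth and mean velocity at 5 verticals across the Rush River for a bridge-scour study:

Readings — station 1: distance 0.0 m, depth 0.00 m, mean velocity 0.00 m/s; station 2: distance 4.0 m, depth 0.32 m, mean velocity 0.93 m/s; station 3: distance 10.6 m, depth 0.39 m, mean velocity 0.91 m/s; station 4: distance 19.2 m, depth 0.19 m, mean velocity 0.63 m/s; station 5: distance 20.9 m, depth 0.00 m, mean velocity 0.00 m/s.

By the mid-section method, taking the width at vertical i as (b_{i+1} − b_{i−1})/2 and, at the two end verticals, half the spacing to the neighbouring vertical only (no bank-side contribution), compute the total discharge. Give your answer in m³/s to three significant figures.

w_2 = (10.6 − 0.0)/2 = 5.3 m; q_2 = 0.93 × 0.32 × 5.3 = 1.577 m³/s
w_3 = (19.2 − 4.0)/2 = 7.6 m; q_3 = 0.91 × 0.39 × 7.6 = 2.697 m³/s
w_4 = (20.9 − 10.6)/2 = 5.15 m; q_4 = 0.63 × 0.19 × 5.15 = 0.6165 m³/s
Stations 1, 5 contribute zero (depth or velocity is 0).
Q = Σ qᵢ = 4.891 m³/s

4.89 m³/s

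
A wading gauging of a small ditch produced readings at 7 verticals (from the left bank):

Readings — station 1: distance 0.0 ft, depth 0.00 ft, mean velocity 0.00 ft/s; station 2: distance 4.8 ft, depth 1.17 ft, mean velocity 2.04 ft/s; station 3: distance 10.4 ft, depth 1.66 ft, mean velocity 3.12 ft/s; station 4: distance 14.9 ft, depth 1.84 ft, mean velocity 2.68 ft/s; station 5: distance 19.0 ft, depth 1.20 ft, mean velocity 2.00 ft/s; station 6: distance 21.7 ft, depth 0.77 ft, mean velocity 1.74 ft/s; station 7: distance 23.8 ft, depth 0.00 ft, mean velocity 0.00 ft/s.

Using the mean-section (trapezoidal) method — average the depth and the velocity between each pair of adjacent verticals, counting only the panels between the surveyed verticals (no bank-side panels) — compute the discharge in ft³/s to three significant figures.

66.4 ft³/s

Panel 1-2: Δb = 4.8 ft, d̄ = (0.00+1.17)/2 = 0.585, v̄ = (0.00+2.04)/2 = 1.02 → q = 4.8×0.585×1.02 = 2.864 ft³/s
Panel 2-3: Δb = 5.6 ft, d̄ = (1.17+1.66)/2 = 1.415, v̄ = (2.04+3.12)/2 = 2.58 → q = 5.6×1.415×2.58 = 20.44 ft³/s
Panel 3-4: Δb = 4.5 ft, d̄ = (1.66+1.84)/2 = 1.75, v̄ = (3.12+2.68)/2 = 2.9 → q = 4.5×1.75×2.9 = 22.84 ft³/s
Panel 4-5: Δb = 4.1 ft, d̄ = (1.84+1.20)/2 = 1.52, v̄ = (2.68+2.00)/2 = 2.34 → q = 4.1×1.52×2.34 = 14.58 ft³/s
Panel 5-6: Δb = 2.7 ft, d̄ = (1.20+0.77)/2 = 0.985, v̄ = (2.00+1.74)/2 = 1.87 → q = 2.7×0.985×1.87 = 4.973 ft³/s
Panel 6-7: Δb = 2.1 ft, d̄ = (0.77+0.00)/2 = 0.385, v̄ = (1.74+0.00)/2 = 0.87 → q = 2.1×0.385×0.87 = 0.7034 ft³/s
Q = Σ q = 66.41 ft³/s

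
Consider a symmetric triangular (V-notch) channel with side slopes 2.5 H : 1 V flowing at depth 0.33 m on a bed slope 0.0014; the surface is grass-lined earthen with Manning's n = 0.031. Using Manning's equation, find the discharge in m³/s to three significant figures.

0.0941 m³/s

A = z·y² = 2.5×0.33² = 0.2723 m²
P = 2y√(1+z²) = 2×0.33×√(1+2.5²) = 1.777 m
R = A/P = 0.2723/1.777 = 0.1532 m
Q = (1/n)·A·R^(2/3)·S^(1/2) = (1/0.031) × 0.2723 × 0.1532^(2/3) × 0.0014^(1/2) = 0.09408 m³/s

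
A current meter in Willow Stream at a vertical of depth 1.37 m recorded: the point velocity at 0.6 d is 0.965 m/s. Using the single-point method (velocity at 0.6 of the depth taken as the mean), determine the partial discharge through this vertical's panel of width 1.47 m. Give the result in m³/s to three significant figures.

v̄ = v₀.₆ = 0.965 m/s
q = v̄ × d × w = 0.9650 × 1.37 × 1.47 = 1.943 m³/s

1.94 m³/s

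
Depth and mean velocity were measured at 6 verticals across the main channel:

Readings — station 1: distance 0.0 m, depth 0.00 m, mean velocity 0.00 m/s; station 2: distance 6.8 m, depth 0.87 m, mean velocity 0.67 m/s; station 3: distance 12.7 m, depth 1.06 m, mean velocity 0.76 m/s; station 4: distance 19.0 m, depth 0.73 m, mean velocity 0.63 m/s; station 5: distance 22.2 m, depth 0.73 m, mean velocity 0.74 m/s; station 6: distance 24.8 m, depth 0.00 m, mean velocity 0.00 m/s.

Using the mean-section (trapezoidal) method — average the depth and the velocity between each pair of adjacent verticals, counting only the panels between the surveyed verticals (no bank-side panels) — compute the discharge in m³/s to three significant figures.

Panel 1-2: Δb = 6.8 m, d̄ = (0.00+0.87)/2 = 0.435, v̄ = (0.00+0.67)/2 = 0.335 → q = 6.8×0.435×0.335 = 0.9909 m³/s
Panel 2-3: Δb = 5.9 m, d̄ = (0.87+1.06)/2 = 0.965, v̄ = (0.67+0.76)/2 = 0.715 → q = 5.9×0.965×0.715 = 4.071 m³/s
Panel 3-4: Δb = 6.3 m, d̄ = (1.06+0.73)/2 = 0.895, v̄ = (0.76+0.63)/2 = 0.695 → q = 6.3×0.895×0.695 = 3.919 m³/s
Panel 4-5: Δb = 3.2 m, d̄ = (0.73+0.73)/2 = 0.73, v̄ = (0.63+0.74)/2 = 0.685 → q = 3.2×0.73×0.685 = 1.600 m³/s
Panel 5-6: Δb = 2.6 m, d̄ = (0.73+0.00)/2 = 0.365, v̄ = (0.74+0.00)/2 = 0.37 → q = 2.6×0.365×0.37 = 0.3511 m³/s
Q = Σ q = 10.93 m³/s

10.9 m³/s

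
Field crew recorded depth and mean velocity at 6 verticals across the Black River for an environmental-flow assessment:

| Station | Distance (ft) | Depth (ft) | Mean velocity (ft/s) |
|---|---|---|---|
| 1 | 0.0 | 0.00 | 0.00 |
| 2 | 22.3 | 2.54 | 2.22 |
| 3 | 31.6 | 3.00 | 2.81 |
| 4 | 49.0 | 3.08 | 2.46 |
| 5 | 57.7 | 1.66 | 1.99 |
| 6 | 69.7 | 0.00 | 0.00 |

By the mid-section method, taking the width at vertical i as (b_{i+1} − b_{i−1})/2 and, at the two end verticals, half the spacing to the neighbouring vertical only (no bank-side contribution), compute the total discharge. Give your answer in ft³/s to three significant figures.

335 ft³/s

w_2 = (31.6 − 0.0)/2 = 15.8 ft; q_2 = 2.22 × 2.54 × 15.8 = 89.09 ft³/s
w_3 = (49.0 − 22.3)/2 = 13.35 ft; q_3 = 2.81 × 3.00 × 13.35 = 112.5 ft³/s
w_4 = (57.7 − 31.6)/2 = 13.05 ft; q_4 = 2.46 × 3.08 × 13.05 = 98.88 ft³/s
w_5 = (69.7 − 49.0)/2 = 10.35 ft; q_5 = 1.99 × 1.66 × 10.35 = 34.19 ft³/s
Stations 1, 6 contribute zero (depth or velocity is 0).
Q = Σ qᵢ = 334.7 ft³/s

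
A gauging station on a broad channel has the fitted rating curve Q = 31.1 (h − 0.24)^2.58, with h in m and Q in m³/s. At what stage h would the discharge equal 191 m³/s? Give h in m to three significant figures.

2.26 m

h − h₀ = (Q/C)^(1/b) = (191/31.1)^(1/2.58) = 2.021 m
h = 0.24 + 2.021 = 2.261 m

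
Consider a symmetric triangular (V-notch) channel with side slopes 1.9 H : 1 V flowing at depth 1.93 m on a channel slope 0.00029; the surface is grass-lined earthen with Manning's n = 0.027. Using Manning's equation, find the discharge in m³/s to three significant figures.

A = z·y² = 1.9×1.93² = 7.077 m²
P = 2y√(1+z²) = 2×1.93×√(1+1.9²) = 8.288 m
R = A/P = 7.077/8.288 = 0.8539 m
Q = (1/n)·A·R^(2/3)·S^(1/2) = (1/0.027) × 7.077 × 0.8539^(2/3) × 0.00029^(1/2) = 4.018 m³/s

4.02 m³/s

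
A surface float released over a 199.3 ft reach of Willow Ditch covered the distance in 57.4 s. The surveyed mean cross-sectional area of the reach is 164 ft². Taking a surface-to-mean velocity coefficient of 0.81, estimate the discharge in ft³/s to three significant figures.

461 ft³/s

v_surface = L / t̄ = 199.3 / 57.4 = 3.472 ft/s
v_mean = 0.81 × 3.472 = 2.812 ft/s
Q = A × v_mean = 164 × 2.812 = 461.2 ft³/s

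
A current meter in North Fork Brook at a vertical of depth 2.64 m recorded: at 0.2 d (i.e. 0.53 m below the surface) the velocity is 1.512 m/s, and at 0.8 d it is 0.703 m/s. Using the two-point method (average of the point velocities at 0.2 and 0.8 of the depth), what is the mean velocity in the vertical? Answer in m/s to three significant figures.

1.11 m/s

v̄ = (1.512 + 0.703) / 2 = 1.108 m/s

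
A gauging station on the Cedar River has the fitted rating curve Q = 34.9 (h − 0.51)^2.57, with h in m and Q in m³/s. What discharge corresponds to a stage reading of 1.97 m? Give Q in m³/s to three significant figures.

Q = 34.9 × (1.97 − 0.51)^2.57 = 34.9 × 1.46^2.57 = 92.30 m³/s

92.3 m³/s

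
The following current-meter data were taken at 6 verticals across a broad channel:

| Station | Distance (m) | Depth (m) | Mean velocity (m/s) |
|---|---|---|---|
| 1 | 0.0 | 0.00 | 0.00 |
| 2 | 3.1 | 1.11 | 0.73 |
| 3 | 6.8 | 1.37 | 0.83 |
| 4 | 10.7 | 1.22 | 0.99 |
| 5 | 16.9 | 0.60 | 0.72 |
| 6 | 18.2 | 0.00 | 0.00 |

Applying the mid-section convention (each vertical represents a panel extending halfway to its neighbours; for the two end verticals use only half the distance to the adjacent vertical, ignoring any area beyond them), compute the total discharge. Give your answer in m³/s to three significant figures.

14.8 m³/s

w_2 = (6.8 − 0.0)/2 = 3.4 m; q_2 = 0.73 × 1.11 × 3.4 = 2.755 m³/s
w_3 = (10.7 − 3.1)/2 = 3.8 m; q_3 = 0.83 × 1.37 × 3.8 = 4.321 m³/s
w_4 = (16.9 − 6.8)/2 = 5.05 m; q_4 = 0.99 × 1.22 × 5.05 = 6.099 m³/s
w_5 = (18.2 − 10.7)/2 = 3.75 m; q_5 = 0.72 × 0.60 × 3.75 = 1.620 m³/s
Stations 1, 6 contribute zero (depth or velocity is 0).
Q = Σ qᵢ = 14.80 m³/s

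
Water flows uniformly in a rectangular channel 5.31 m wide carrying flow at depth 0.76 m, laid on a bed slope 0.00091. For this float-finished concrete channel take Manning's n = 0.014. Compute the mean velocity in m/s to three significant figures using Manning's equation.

A = b·y = 5.31 × 0.76 = 4.036 m²
P = b + 2y = 5.31 + 2×0.76 = 6.830 m
R = A/P = 4.036/6.830 = 0.5909 m
Q = (1/n)·A·R^(2/3)·S^(1/2) = (1/0.014) × 4.036 × 0.5909^(2/3) × 0.00091^(1/2) = 6.123 m³/s
V = Q/A = 6.123/4.036 = 1.517 m/s

1.52 m/s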